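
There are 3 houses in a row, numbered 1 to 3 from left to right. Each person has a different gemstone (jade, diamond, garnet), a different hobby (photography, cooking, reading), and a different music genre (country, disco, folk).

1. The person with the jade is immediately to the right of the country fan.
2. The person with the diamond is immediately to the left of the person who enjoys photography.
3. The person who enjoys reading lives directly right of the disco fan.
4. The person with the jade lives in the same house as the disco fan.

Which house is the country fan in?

From clue 4, the person with the jade must be in house 2.
Clue 4 places the disco fan in house 2.
House 1's gemstone must be diamond (nothing else left).
House 3's gemstone must be garnet (nothing else left).
House 1 hobby: only cooking fits.
House 3's music genre must be folk (nothing else left).
Clue 2 places the person who enjoys photography in house 2.
Clue 3: the person who enjoys reading is in house 3.
The only music genre still possible for house 1 is country.
So: house 1 = diamond/cooking/country, house 2 = jade/photography/disco, house 3 = garnet/reading/folk.

1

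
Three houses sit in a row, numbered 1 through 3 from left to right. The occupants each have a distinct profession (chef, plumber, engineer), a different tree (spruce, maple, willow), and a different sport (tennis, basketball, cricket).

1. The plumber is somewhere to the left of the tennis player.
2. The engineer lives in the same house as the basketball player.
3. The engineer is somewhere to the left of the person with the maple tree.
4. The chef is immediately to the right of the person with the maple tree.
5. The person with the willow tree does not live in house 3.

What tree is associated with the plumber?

From clue 4, the chef must be in house 3.
Clue 4 places the person with the maple tree in house 2.
House 1 tree: only willow fits.
That leaves spruce as the tree for house 3.
The engineer is in house 1 (clue 3).
That leaves plumber as the profession for house 2.
The tennis player is in house 3 (clue 1).
Clue 2: the basketball player is in house 1.
That leaves cricket as the sport for house 2.
So: house 1 = engineer/willow/basketball, house 2 = plumber/maple/cricket, house 3 = chef/spruce/tennis.

maple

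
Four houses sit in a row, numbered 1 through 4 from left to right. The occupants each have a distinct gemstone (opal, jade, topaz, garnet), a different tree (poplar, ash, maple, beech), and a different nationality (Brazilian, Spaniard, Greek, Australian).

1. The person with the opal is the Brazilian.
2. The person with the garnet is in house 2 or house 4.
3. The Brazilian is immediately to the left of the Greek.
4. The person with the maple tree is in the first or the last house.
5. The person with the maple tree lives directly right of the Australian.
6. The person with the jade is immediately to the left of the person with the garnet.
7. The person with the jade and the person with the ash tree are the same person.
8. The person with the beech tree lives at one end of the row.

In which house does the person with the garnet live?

4

The person with the maple tree is in house 4 (clue 5).
From clue 5, the Australian must be in house 3.
That leaves beech as the tree for house 1.
House 2 tree: only poplar fits.
House 3's tree must be ash (nothing else left).
From clue 3, the Brazilian must be in house 1.
By clue 3, the Greek is in house 2.
Clue 7 places the person with the jade in house 3.
The only nationality still possible for house 4 is Spaniard.
By clue 1, the person with the opal is in house 1.
Clue 6 places the person with the garnet in house 4.
So house 2 gets topaz for gemstone.
So: house 1 = opal/beech/Brazilian, house 2 = topaz/poplar/Greek, house 3 = jade/ash/Australian, house 4 = garnet/maple/Spaniard.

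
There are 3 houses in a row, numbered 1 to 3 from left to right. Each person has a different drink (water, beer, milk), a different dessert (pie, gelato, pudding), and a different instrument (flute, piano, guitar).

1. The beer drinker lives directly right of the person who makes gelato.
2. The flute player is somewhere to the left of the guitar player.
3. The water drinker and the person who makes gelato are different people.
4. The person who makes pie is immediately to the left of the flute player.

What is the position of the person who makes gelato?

Clue 4: the person who makes pie is in house 1.
By clue 4, the flute player is in house 2.
House 2's dessert must be gelato (nothing else left).
So house 3 gets pudding for dessert.
That leaves piano as the instrument for house 1.
So house 3 gets guitar for instrument.
By clue 1, the beer drinker is in house 3.
House 2 drink: only milk fits.
So house 1 gets water for drink.
So: house 1 = water/pie/piano, house 2 = milk/gelato/flute, house 3 = beer/pudding/guitar.

2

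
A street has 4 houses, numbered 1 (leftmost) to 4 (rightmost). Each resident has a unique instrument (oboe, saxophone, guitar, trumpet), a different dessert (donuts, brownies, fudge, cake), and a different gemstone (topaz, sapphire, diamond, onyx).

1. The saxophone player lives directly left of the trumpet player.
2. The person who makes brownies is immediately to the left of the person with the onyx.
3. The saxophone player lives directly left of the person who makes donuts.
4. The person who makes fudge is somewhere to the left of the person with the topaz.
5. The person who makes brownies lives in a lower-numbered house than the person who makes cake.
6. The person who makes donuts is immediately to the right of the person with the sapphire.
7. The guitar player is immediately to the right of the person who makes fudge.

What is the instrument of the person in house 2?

The guitar player is narrowed to house 2 or 3 or 4; consider each.
Placing it in house 2 and house 3 leads to a contradiction, so it's in house 4.
From clue 7, the person who makes fudge must be in house 3.
The only dessert still possible for house 1 is brownies.
Clue 2: the person with the onyx is in house 2.
The saxophone player is in house 1 (clue 3).
By clue 3, the person who makes donuts is in house 2.
Clue 4: the person with the topaz is in house 4.
By clue 6, the person with the sapphire is in house 1.
House 4 dessert: only cake fits.
House 3's gemstone must be diamond (nothing else left).
Clue 1 places the trumpet player in house 2.
So house 3 gets oboe for instrument.
So: house 1 = saxophone/brownies/sapphire, house 2 = trumpet/donuts/onyx, house 3 = oboe/fudge/diamond, house 4 = guitar/cake/topaz.

trumpet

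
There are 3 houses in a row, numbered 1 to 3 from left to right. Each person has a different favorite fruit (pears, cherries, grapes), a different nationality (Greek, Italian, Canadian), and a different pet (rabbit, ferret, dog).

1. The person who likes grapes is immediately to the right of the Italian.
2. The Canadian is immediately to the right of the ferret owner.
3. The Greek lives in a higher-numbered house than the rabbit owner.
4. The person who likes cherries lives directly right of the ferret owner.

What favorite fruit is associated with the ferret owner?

grapes

The only favorite fruit still possible for house 1 is pears.
That leaves Italian as the nationality for house 1.
House 3 pet: only dog fits.
From clue 1, the person who likes grapes must be in house 2.
That leaves cherries as the favorite fruit for house 3.
Clue 4: the ferret owner is in house 2.
That leaves rabbit as the pet for house 1.
The Canadian is in house 3 (clue 2).
House 2 nationality: only Greek fits.
So: house 1 = pears/Italian/rabbit, house 2 = grapes/Greek/ferret, house 3 = cherries/Canadian/dog.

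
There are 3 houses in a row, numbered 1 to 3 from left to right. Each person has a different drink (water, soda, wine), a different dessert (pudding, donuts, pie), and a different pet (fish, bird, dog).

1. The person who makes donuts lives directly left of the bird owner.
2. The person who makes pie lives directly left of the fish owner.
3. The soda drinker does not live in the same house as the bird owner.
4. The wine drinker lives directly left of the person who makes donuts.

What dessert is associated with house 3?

pudding

The wine drinker is in house 1 (clue 4).
The person who makes donuts is in house 2 (clue 4).
So house 1 gets pie for dessert.
The only dessert still possible for house 3 is pudding.
House 1 pet: only dog fits.
By clue 1, the bird owner is in house 3.
From clue 2, the fish owner must be in house 2.
By clue 3, the soda drinker is in house 2.
House 3 drink: only water fits.
So: house 1 = wine/pie/dog, house 2 = soda/donuts/fish, house 3 = water/pudding/bird.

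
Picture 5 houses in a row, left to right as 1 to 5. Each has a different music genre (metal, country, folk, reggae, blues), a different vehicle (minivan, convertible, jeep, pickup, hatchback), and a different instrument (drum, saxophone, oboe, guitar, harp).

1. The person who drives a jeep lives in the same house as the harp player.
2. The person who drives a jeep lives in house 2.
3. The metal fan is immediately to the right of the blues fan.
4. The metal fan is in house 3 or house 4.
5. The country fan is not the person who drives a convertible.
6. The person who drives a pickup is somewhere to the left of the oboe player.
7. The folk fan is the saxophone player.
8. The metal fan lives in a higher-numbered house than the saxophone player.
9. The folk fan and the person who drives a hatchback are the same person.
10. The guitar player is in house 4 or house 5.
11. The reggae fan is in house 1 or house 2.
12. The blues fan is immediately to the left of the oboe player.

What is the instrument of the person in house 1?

saxophone

The person who drives a jeep is in house 2 (clue 2).
By clue 1, the harp player is in house 2.
That leaves country as the music genre for house 5.
So house 4 gets metal for music genre.
That leaves minivan as the vehicle for house 5.
By clue 3, the blues fan is in house 3.
By clue 12, the oboe player is in house 4.
So house 2 gets reggae for music genre.
That leaves convertible as the vehicle for house 4.
House 5's instrument must be guitar (nothing else left).
Clue 7 places the saxophone player in house 1.
The person who drives a hatchback is in house 1 (clue 9).
House 1 music genre: only folk fits.
House 3 vehicle: only pickup fits.
So house 3 gets drum for instrument.
So: house 1 = folk/hatchback/saxophone, house 2 = reggae/jeep/harp, house 3 = blues/pickup/drum, house 4 = metal/convertible/oboe, house 5 = country/minivan/guitar.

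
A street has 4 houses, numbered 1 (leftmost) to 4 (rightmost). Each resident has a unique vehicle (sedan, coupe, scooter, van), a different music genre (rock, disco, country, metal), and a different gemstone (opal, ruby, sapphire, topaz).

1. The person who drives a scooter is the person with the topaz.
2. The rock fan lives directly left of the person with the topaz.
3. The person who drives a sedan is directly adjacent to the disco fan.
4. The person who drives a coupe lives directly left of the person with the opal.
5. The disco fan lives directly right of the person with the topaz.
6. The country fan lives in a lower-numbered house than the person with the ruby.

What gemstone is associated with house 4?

That leaves sapphire as the gemstone for house 1.
The person who drives a scooter is narrowed to house 2 or 3; consider each.
Placing it in house 3 leads to a contradiction, so it's in house 2.
From clue 1, the person with the topaz must be in house 2.
From clue 2, the rock fan must be in house 1.
From clue 5, the disco fan must be in house 3.
So house 2 gets country for music genre.
So house 4 gets metal for music genre.
The person who drives a sedan is in house 4 (clue 3).
From clue 4, the person who drives a coupe must be in house 3.
Clue 4: the person with the opal is in house 4.
House 1's vehicle must be van (nothing else left).
House 3's gemstone must be ruby (nothing else left).
So: house 1 = van/rock/sapphire, house 2 = scooter/country/topaz, house 3 = coupe/disco/ruby, house 4 = sedan/metal/opal.

opal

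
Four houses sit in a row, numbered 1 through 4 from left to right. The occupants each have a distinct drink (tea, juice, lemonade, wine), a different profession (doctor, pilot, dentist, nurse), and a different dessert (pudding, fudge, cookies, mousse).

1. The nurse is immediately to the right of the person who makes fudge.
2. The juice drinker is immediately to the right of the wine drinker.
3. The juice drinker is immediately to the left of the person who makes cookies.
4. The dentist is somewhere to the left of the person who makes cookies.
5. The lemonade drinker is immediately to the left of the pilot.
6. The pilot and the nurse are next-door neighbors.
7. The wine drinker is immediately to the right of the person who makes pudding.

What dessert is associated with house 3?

mousse

House 4 drink: only tea fits.
The juice drinker is in house 3 (clue 2).
From clue 2, the wine drinker must be in house 2.
The person who makes cookies is in house 4 (clue 3).
The person who makes pudding is in house 1 (clue 7).
So house 1 gets lemonade for drink.
From clue 5, the pilot must be in house 2.
Clue 6 places the nurse in house 3.
The only profession still possible for house 4 is doctor.
The person who makes fudge is in house 2 (clue 1).
House 1's profession must be dentist (nothing else left).
House 3's dessert must be mousse (nothing else left).
So: house 1 = lemonade/dentist/pudding, house 2 = wine/pilot/fudge, house 3 = juice/nurse/mousse, house 4 = tea/doctor/cookies.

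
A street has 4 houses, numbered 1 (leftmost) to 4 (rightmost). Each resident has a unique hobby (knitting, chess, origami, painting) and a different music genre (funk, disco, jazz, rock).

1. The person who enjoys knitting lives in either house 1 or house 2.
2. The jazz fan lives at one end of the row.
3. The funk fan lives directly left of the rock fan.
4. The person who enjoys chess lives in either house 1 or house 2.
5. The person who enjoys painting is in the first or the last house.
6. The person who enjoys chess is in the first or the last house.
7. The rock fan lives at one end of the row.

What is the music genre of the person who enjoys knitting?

disco

By clue 6, the person who enjoys chess is in house 1.
The rock fan is in house 4 (clue 7).
The only hobby still possible for house 3 is origami.
That leaves painting as the hobby for house 4.
Clue 3: the funk fan is in house 3.
House 2's hobby must be knitting (nothing else left).
The only music genre still possible for house 1 is jazz.
The only music genre still possible for house 2 is disco.
So: house 1 = chess/jazz, house 2 = knitting/disco, house 3 = origami/funk, house 4 = painting/rock.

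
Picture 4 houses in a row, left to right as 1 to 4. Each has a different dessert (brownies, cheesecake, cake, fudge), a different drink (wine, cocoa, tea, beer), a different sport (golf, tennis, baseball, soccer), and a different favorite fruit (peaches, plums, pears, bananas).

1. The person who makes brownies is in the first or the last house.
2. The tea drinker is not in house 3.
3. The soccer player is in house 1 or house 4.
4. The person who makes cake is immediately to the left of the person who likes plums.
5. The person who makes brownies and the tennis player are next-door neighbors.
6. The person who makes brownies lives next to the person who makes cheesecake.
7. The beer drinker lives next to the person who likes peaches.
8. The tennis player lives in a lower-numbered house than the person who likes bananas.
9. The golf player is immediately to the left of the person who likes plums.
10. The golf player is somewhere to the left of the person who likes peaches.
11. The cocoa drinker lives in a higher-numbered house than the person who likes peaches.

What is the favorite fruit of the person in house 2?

plums

House 1's favorite fruit must be pears (nothing else left).
The only favorite fruit still possible for house 4 is bananas.
The person who makes brownies is narrowed to house 1 or 4; consider each.
Placing it in house 1 leads to a contradiction, so it's in house 4.
By clue 5, the tennis player is in house 3.
Clue 6: the person who makes cheesecake is in house 3.
The person who makes cake is narrowed to house 1 or 2; consider each.
Placing it in house 2 leads to a contradiction, so it's in house 1.
Clue 4 places the person who likes plums in house 2.
The golf player is in house 1 (clue 9).
So house 2 gets fudge for dessert.
That leaves baseball as the sport for house 2.
The only sport still possible for house 4 is soccer.
The only favorite fruit still possible for house 3 is peaches.
From clue 11, the cocoa drinker must be in house 4.
The only drink still possible for house 2 is beer.
House 3 drink: only wine fits.
House 1's drink must be tea (nothing else left).
So: house 1 = cake/tea/golf/pears, house 2 = fudge/beer/baseball/plums, house 3 = cheesecake/wine/tennis/peaches, house 4 = brownies/cocoa/soccer/bananas.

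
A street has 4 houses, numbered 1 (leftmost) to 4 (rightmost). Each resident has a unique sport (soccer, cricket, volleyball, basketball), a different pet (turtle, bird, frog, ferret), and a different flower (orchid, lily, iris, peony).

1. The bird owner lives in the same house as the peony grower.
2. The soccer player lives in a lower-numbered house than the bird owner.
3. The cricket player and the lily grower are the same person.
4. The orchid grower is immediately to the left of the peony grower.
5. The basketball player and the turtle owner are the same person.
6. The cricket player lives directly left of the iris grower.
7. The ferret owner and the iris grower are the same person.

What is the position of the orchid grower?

The cricket player is narrowed to house 1 or 2 or 3; consider each.
Placing it in house 2 and house 3 leads to a contradiction, so it's in house 1.
Clue 3: the lily grower is in house 1.
Clue 6 places the iris grower in house 2.
Clue 7: the ferret owner is in house 2.
House 4 flower: only peony fits.
From clue 1, the bird owner must be in house 4.
House 1 pet: only frog fits.
That leaves turtle as the pet for house 3.
House 3's flower must be orchid (nothing else left).
By clue 5, the basketball player is in house 3.
That leaves volleyball as the sport for house 4.
That leaves soccer as the sport for house 2.
So: house 1 = cricket/frog/lily, house 2 = soccer/ferret/iris, house 3 = basketball/turtle/orchid, house 4 = volleyball/bird/peony.

3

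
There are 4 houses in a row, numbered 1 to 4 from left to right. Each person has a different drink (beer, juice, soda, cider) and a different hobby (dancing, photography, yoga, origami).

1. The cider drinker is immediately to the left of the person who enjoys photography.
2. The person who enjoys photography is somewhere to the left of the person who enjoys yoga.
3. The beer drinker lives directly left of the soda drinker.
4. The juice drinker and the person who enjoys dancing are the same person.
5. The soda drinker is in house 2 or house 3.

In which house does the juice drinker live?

4

So house 4 gets juice for drink.
From clue 4, the person who enjoys dancing must be in house 4.
The only drink still possible for house 3 is soda.
That leaves origami as the hobby for house 1.
The only hobby still possible for house 2 is photography.
House 3's hobby must be yoga (nothing else left).
From clue 1, the cider drinker must be in house 1.
Clue 3: the beer drinker is in house 2.
So: house 1 = cider/origami, house 2 = beer/photography, house 3 = soda/yoga, house 4 = juice/dancing.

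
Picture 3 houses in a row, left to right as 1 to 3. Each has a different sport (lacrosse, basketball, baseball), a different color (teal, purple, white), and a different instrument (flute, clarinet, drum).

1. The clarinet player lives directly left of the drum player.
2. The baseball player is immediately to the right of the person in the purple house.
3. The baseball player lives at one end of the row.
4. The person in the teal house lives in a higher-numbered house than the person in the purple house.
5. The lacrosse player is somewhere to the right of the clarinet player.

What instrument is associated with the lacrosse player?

The baseball player is in house 3 (clue 3).
So house 1 gets basketball for sport.
So house 2 gets lacrosse for sport.
Clue 2: the person in the purple house is in house 2.
Clue 4: the person in the teal house is in house 3.
From clue 5, the clarinet player must be in house 1.
House 1 color: only white fits.
Clue 1 places the drum player in house 2.
The only instrument still possible for house 3 is flute.
So: house 1 = basketball/white/clarinet, house 2 = lacrosse/purple/drum, house 3 = baseball/teal/flute.

drum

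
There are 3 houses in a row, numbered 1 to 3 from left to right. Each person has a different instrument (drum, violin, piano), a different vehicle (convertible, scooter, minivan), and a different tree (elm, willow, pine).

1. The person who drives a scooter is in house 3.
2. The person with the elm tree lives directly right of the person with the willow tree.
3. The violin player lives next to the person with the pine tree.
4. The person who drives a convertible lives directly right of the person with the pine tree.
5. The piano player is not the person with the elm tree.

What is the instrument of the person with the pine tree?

piano

By clue 1, the person who drives a scooter is in house 3.
House 1 vehicle: only minivan fits.
So house 2 gets convertible for vehicle.
House 3 tree: only elm fits.
Clue 2: the person with the willow tree is in house 2.
From clue 4, the person with the pine tree must be in house 1.
From clue 3, the violin player must be in house 2.
House 1's instrument must be piano (nothing else left).
So house 3 gets drum for instrument.
So: house 1 = piano/minivan/pine, house 2 = violin/convertible/willow, house 3 = drum/scooter/elm.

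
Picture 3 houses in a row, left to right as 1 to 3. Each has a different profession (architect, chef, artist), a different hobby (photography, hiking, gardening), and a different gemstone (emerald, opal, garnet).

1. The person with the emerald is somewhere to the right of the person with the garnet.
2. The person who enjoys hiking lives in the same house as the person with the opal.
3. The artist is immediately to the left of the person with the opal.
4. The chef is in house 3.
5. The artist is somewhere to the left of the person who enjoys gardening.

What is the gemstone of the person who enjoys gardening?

Clue 4 places the chef in house 3.
House 1's gemstone must be garnet (nothing else left).
House 1 hobby: only photography fits.
The architect is narrowed to house 1 or 2; consider each.
Placing it in house 1 leads to a contradiction, so it's in house 2.
So house 1 gets artist for profession.
By clue 3, the person with the opal is in house 2.
House 3's gemstone must be emerald (nothing else left).
From clue 2, the person who enjoys hiking must be in house 2.
So house 3 gets gardening for hobby.
So: house 1 = artist/photography/garnet, house 2 = architect/hiking/opal, house 3 = chef/gardening/emerald.

emerald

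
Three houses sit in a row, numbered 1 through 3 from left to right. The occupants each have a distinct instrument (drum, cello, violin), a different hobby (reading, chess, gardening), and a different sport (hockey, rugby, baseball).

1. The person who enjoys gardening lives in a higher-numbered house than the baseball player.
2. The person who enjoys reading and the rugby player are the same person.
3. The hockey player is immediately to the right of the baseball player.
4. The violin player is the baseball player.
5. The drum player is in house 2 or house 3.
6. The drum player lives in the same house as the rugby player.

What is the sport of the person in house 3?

rugby

So house 1 gets baseball for sport.
Clue 3: the hockey player is in house 2.
From clue 4, the violin player must be in house 1.
So house 1 gets chess for hobby.
That leaves rugby as the sport for house 3.
From clue 2, the person who enjoys reading must be in house 3.
Clue 6 places the drum player in house 3.
The only instrument still possible for house 2 is cello.
So house 2 gets gardening for hobby.
So: house 1 = violin/chess/baseball, house 2 = cello/gardening/hockey, house 3 = drum/reading/rugby.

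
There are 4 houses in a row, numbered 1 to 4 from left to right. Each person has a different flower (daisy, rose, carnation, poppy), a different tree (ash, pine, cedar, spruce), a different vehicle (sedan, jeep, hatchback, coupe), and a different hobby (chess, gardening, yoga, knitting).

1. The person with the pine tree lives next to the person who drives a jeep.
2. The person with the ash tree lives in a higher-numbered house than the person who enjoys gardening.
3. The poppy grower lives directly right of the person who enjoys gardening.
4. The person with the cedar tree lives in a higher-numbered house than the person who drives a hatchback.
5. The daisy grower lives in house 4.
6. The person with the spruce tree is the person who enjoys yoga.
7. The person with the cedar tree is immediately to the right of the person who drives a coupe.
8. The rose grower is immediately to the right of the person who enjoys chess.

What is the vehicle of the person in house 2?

By clue 5, the daisy grower is in house 4.
The only flower still possible for house 1 is carnation.
The poppy grower is narrowed to house 2 or 3; consider each.
Placing it in house 3 leads to a contradiction, so it's in house 2.
The person who enjoys gardening is in house 1 (clue 3).
House 3 flower: only rose fits.
House 1 tree: only pine fits.
House 2 hobby: only chess fits.
The person who drives a jeep is in house 2 (clue 1).
So house 4 gets sedan for vehicle.
The person with the cedar tree is narrowed to house 2 or 4; consider each.
Placing it in house 2 leads to a contradiction, so it's in house 4.
By clue 7, the person who drives a coupe is in house 3.
That leaves ash as the tree for house 2.
The only tree still possible for house 3 is spruce.
House 1's vehicle must be hatchback (nothing else left).
By clue 6, the person who enjoys yoga is in house 3.
That leaves knitting as the hobby for house 4.
So: house 1 = carnation/pine/hatchback/gardening, house 2 = poppy/ash/jeep/chess, house 3 = rose/spruce/coupe/yoga, house 4 = daisy/cedar/sedan/knitting.

jeep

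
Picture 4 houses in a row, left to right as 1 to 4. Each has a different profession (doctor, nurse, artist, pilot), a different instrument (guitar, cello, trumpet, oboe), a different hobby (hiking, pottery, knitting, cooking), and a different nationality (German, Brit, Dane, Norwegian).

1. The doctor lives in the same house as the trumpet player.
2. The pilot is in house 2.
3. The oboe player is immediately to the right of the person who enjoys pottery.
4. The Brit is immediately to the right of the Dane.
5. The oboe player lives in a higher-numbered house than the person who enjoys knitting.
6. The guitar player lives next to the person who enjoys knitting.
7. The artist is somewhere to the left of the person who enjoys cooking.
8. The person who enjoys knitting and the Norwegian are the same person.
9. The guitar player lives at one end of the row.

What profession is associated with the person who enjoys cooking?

nurse

By clue 2, the pilot is in house 2.
That leaves cello as the instrument for house 2.
The only hobby still possible for house 1 is hiking.
House 4's hobby must be cooking (nothing else left).
The artist is narrowed to house 1 or 3; consider each.
Placing it in house 3 leads to a contradiction, so it's in house 1.
House 1 instrument: only guitar fits.
Clue 6 places the person who enjoys knitting in house 2.
By clue 8, the Norwegian is in house 2.
So house 3 gets pottery for hobby.
The oboe player is in house 4 (clue 3).
By clue 4, the Brit is in house 4.
From clue 4, the Dane must be in house 3.
So house 3 gets trumpet for instrument.
House 1's nationality must be German (nothing else left).
Clue 1 places the doctor in house 3.
That leaves nurse as the profession for house 4.
So: house 1 = artist/guitar/hiking/German, house 2 = pilot/cello/knitting/Norwegian, house 3 = doctor/trumpet/pottery/Dane, house 4 = nurse/oboe/cooking/Brit.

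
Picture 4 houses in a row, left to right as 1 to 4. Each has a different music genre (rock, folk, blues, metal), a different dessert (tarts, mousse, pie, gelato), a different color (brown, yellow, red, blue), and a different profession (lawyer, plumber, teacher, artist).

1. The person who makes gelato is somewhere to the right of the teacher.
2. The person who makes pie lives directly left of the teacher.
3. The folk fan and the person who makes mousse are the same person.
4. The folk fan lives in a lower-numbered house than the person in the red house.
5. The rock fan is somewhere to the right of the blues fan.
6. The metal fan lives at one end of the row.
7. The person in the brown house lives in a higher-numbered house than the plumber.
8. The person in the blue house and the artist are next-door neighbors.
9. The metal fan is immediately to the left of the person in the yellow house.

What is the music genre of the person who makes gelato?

Clue 9 places the metal fan in house 1.
The person in the yellow house is in house 2 (clue 9).
So house 4 gets rock for music genre.
So house 1 gets blue for color.
From clue 8, the artist must be in house 2.
House 4's profession must be lawyer (nothing else left).
By clue 1, the person who makes gelato is in house 4.
The person who makes pie is in house 2 (clue 2).
House 1's dessert must be tarts (nothing else left).
House 3's dessert must be mousse (nothing else left).
The only profession still possible for house 1 is plumber.
House 3's profession must be teacher (nothing else left).
Clue 3: the folk fan is in house 3.
From clue 4, the person in the red house must be in house 4.
House 2 music genre: only blues fits.
So house 3 gets brown for color.
So: house 1 = metal/tarts/blue/plumber, house 2 = blues/pie/yellow/artist, house 3 = folk/mousse/brown/teacher, house 4 = rock/gelato/red/lawyer.

rock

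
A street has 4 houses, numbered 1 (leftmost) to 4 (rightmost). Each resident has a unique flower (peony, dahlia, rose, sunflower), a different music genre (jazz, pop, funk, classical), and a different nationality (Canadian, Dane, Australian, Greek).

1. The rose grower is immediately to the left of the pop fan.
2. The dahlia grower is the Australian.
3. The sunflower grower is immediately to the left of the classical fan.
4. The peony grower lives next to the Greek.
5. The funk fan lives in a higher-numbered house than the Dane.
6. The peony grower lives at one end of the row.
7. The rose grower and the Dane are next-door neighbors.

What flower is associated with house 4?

House 1's music genre must be jazz (nothing else left).
The peony grower is narrowed to house 1 or 4; consider each.
Placing it in house 4 leads to a contradiction, so it's in house 1.
From clue 4, the Greek must be in house 2.
House 4's flower must be dahlia (nothing else left).
The Australian is in house 4 (clue 2).
Clue 7 places the rose grower in house 2.
The only flower still possible for house 3 is sunflower.
The only music genre still possible for house 2 is funk.
Clue 1: the pop fan is in house 3.
Clue 3 places the classical fan in house 4.
Clue 5: the Dane is in house 1.
House 3's nationality must be Canadian (nothing else left).
So: house 1 = peony/jazz/Dane, house 2 = rose/funk/Greek, house 3 = sunflower/pop/Canadian, house 4 = dahlia/classical/Australian.

dahlia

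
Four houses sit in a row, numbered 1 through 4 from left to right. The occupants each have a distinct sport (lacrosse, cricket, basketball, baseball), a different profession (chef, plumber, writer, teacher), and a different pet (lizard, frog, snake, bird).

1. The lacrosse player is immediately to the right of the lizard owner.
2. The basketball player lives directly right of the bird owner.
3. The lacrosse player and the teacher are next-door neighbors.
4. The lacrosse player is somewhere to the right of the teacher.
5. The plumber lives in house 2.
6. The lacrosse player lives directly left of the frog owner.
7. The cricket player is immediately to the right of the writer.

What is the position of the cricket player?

4

Clue 5: the plumber is in house 2.
So house 1 gets baseball for sport.
The only profession still possible for house 4 is chef.
Clue 3 places the lacrosse player in house 2.
By clue 4, the teacher is in house 1.
From clue 6, the frog owner must be in house 3.
So house 3 gets basketball for sport.
So house 4 gets cricket for sport.
That leaves writer as the profession for house 3.
House 4's pet must be snake (nothing else left).
Clue 1: the lizard owner is in house 1.
Clue 2 places the bird owner in house 2.
So: house 1 = baseball/teacher/lizard, house 2 = lacrosse/plumber/bird, house 3 = basketball/writer/frog, house 4 = cricket/chef/snake.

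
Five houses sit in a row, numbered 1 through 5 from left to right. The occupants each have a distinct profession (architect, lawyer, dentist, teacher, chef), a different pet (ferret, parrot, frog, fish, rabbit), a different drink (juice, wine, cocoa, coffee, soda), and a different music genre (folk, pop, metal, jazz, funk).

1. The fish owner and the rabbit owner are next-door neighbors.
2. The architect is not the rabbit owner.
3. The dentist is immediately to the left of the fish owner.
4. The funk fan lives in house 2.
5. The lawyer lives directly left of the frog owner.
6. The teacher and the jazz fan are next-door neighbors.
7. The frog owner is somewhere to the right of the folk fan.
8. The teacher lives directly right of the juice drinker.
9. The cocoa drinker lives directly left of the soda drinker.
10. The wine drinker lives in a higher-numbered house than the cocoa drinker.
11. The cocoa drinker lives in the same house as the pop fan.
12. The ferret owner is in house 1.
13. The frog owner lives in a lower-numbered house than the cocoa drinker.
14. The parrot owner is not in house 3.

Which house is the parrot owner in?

The funk fan is in house 2 (clue 4).
By clue 12, the ferret owner is in house 1.
By clue 7, the folk fan is in house 1.
The lawyer is narrowed to house 1 or 2; consider each.
Placing it in house 2 leads to a contradiction, so it's in house 1.
By clue 5, the frog owner is in house 2.
The parrot owner is narrowed to house 4 or 5; consider each.
Placing it in house 4 leads to a contradiction, so it's in house 5.
The dentist is narrowed to house 2 or 3; consider each.
Placing it in house 3 leads to a contradiction, so it's in house 2.
Clue 3 places the fish owner in house 3.
That leaves rabbit as the pet for house 4.
The only drink still possible for house 1 is coffee.
House 2 drink: only juice fits.
So house 3 gets cocoa for drink.
The teacher is in house 3 (clue 8).
Clue 9: the soda drinker is in house 4.
Clue 11 places the pop fan in house 3.
That leaves chef as the profession for house 4.
House 5 profession: only architect fits.
House 5's drink must be wine (nothing else left).
The jazz fan is in house 4 (clue 6).
So house 5 gets metal for music genre.
So: house 1 = lawyer/ferret/coffee/folk, house 2 = dentist/frog/juice/funk, house 3 = teacher/fish/cocoa/pop, house 4 = chef/rabbit/soda/jazz, house 5 = architect/parrot/wine/metal.

5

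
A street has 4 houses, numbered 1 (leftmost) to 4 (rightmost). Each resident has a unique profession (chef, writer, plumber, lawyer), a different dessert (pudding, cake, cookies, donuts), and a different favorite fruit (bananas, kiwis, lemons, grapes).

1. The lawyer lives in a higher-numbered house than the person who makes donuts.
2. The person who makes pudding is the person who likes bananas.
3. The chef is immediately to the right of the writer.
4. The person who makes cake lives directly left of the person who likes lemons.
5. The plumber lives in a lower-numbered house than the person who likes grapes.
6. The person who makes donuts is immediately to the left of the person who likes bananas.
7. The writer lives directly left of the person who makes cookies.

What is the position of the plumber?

1

So house 1 gets kiwis for favorite fruit.
The chef is narrowed to house 2 or 3 or 4; consider each.
Placing it in house 2 and house 3 leads to a contradiction, so it's in house 4.
From clue 3, the writer must be in house 3.
Clue 7 places the person who makes cookies in house 4.
The only profession still possible for house 1 is plumber.
The only profession still possible for house 2 is lawyer.
By clue 1, the person who makes donuts is in house 1.
Clue 6: the person who likes bananas is in house 2.
By clue 2, the person who makes pudding is in house 2.
House 3 dessert: only cake fits.
By clue 4, the person who likes lemons is in house 4.
The only favorite fruit still possible for house 3 is grapes.
So: house 1 = plumber/donuts/kiwis, house 2 = lawyer/pudding/bananas, house 3 = writer/cake/grapes, house 4 = chef/cookies/lemons.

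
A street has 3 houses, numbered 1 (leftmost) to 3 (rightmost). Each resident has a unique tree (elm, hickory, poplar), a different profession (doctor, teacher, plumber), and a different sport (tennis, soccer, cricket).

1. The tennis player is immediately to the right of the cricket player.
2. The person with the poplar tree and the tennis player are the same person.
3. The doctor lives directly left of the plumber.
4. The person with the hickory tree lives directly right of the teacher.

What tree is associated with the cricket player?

So house 1 gets elm for tree.
That leaves plumber as the profession for house 3.
Clue 3 places the doctor in house 2.
That leaves teacher as the profession for house 1.
Clue 4: the person with the hickory tree is in house 2.
The only tree still possible for house 3 is poplar.
By clue 2, the tennis player is in house 3.
From clue 1, the cricket player must be in house 2.
That leaves soccer as the sport for house 1.
So: house 1 = elm/teacher/soccer, house 2 = hickory/doctor/cricket, house 3 = poplar/plumber/tennis.

hickory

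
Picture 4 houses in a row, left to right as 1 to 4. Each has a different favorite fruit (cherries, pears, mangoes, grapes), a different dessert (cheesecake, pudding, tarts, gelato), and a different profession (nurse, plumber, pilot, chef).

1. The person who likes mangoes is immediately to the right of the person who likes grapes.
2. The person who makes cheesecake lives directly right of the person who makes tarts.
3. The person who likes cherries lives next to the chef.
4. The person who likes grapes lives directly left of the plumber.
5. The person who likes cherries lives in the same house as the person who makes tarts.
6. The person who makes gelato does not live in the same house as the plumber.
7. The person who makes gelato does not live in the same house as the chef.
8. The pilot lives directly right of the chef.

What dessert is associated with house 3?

gelato

The person who likes cherries is narrowed to house 1 or 2 or 3; consider each.
Placing it in house 2 and house 3 leads to a contradiction, so it's in house 1.
By clue 3, the chef is in house 2.
The person who makes tarts is in house 1 (clue 5).
The pilot is in house 3 (clue 8).
That leaves nurse as the profession for house 1.
The only profession still possible for house 4 is plumber.
Clue 2 places the person who makes cheesecake in house 2.
Clue 4: the person who likes grapes is in house 3.
The person who makes gelato is in house 3 (clue 6).
House 2's favorite fruit must be pears (nothing else left).
The only favorite fruit still possible for house 4 is mangoes.
That leaves pudding as the dessert for house 4.
So: house 1 = cherries/tarts/nurse, house 2 = pears/cheesecake/chef, house 3 = grapes/gelato/pilot, house 4 = mangoes/pudding/plumber.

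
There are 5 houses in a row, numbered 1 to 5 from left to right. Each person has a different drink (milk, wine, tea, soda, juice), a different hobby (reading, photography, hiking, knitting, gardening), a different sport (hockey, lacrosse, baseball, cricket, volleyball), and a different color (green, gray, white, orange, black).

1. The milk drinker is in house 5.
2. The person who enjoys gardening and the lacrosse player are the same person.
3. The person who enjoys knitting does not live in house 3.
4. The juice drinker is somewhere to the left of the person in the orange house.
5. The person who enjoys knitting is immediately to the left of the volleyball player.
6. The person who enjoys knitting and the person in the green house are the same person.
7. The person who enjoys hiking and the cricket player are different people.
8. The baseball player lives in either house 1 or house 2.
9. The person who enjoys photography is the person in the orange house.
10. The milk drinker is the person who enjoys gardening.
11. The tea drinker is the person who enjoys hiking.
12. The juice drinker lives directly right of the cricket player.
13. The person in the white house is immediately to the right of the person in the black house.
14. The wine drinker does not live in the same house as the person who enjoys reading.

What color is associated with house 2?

Clue 1: the milk drinker is in house 5.
Clue 10: the person who enjoys gardening is in house 5.
The lacrosse player is in house 5 (clue 2).
House 4's sport must be hockey (nothing else left).
House 3's sport must be volleyball (nothing else left).
The person who enjoys knitting is in house 2 (clue 5).
Clue 6: the person in the green house is in house 2.
The only color still possible for house 1 is gray.
The only color still possible for house 5 is white.
Clue 13 places the person in the black house in house 4.
House 3 color: only orange fits.
Clue 4 places the juice drinker in house 2.
Clue 9 places the person who enjoys photography in house 3.
Clue 12: the cricket player is in house 1.
House 2's sport must be baseball (nothing else left).
By clue 7, the person who enjoys hiking is in house 4.
Clue 11: the tea drinker is in house 4.
That leaves reading as the hobby for house 1.
The wine drinker is in house 3 (clue 14).
So house 1 gets soda for drink.
So: house 1 = soda/reading/cricket/gray, house 2 = juice/knitting/baseball/green, house 3 = wine/photography/volleyball/orange, house 4 = tea/hiking/hockey/black, house 5 = milk/gardening/lacrosse/white.

green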